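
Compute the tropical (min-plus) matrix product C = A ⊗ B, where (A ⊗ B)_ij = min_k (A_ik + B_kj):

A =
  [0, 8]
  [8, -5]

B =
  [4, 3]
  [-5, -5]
A ⊗ B =
  [3, 3]
  [-10, -10]

Apply the min-plus product entry-by-entry:
  C[0][0] = min over k of (A[0][0] + B[0][0] = 0 + 4 = 4, A[0][1] + B[1][0] = 8 + -5 = 3) = 3 (attained at k = 1)
  C[0][1] = min over k of (A[0][0] + B[0][1] = 0 + 3 = 3, A[0][1] + B[1][1] = 8 + -5 = 3) = 3 (attained at k = 0)
  C[1][0] = min over k of (A[1][0] + B[0][0] = 8 + 4 = 12, A[1][1] + B[1][0] = -5 + -5 = -10) = -10 (attained at k = 1)
  C[1][1] = min over k of (A[1][0] + B[0][1] = 8 + 3 = 11, A[1][1] + B[1][1] = -5 + -5 = -10) = -10 (attained at k = 1)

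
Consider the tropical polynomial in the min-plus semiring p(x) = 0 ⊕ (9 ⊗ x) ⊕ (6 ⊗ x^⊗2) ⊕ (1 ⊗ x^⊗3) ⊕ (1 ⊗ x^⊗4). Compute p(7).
p(7) = 0

A tropical monomial a ⊗ x^⊗i evaluates to a + i · x. Evaluating each term at x = 7:
  Term 0 contributes 0 + 0 · 7 = 0
  Term 1 contributes 9 + 1 · 7 = 16
  Term 2 contributes 6 + 2 · 7 = 20
  Term 3 contributes 1 + 3 · 7 = 22
  Term 4 contributes 1 + 4 · 7 = 29
p(7) = ⊕ of these = min[0, 16, 20, 22, 29] = 0.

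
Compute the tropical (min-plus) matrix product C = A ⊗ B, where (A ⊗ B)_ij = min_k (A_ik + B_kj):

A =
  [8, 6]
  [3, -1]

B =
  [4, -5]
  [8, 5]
A ⊗ B =
  [12, 3]
  [7, -2]

Apply the min-plus product entry-by-entry:
  C[0][0] = min over k of (A[0][0] + B[0][0] = 8 + 4 = 12, A[0][1] + B[1][0] = 6 + 8 = 14) = 12 (attained at k = 0)
  C[0][1] = min over k of (A[0][0] + B[0][1] = 8 + -5 = 3, A[0][1] + B[1][1] = 6 + 5 = 11) = 3 (attained at k = 0)
  C[1][0] = min over k of (A[1][0] + B[0][0] = 3 + 4 = 7, A[1][1] + B[1][0] = -1 + 8 = 7) = 7 (attained at k = 0)
  C[1][1] = min over k of (A[1][0] + B[0][1] = 3 + -5 = -2, A[1][1] + B[1][1] = -1 + 5 = 4) = -2 (attained at k = 0)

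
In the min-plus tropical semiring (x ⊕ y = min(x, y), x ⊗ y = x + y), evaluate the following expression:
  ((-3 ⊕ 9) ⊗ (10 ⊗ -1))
((-3 ⊕ 9) ⊗ (10 ⊗ -1)) = 6

Expand innermost to outermost. Recall ⊕ takes the minimum of its arguments and ⊗ takes their sum. Working out the expression ((-3 ⊕ 9) ⊗ (10 ⊗ -1)) gives 6.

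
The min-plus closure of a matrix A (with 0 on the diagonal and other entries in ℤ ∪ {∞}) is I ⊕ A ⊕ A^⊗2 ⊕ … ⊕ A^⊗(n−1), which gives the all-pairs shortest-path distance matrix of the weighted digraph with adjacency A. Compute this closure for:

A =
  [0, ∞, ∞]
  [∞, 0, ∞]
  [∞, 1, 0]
Closure =
  [0, ∞, ∞]
  [∞, 0, ∞]
  [∞, 1, 0]

This is the Floyd-Warshall all-pairs shortest-path computation. For each intermediate vertex k = 0, 1, …, 2, update dist[i][j] ← min(dist[i][j], dist[i][k] + dist[k][j]). The final matrix gives, for each (i, j), the minimum total weight of any directed path from i to j (possibly empty when i = j).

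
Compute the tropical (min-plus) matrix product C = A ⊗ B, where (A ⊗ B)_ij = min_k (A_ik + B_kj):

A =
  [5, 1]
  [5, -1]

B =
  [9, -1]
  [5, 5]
A ⊗ B =
  [6, 4]
  [4, 4]

Apply the min-plus product entry-by-entry:
  C[0][0] = min over k of (A[0][0] + B[0][0] = 5 + 9 = 14, A[0][1] + B[1][0] = 1 + 5 = 6) = 6 (attained at k = 1)
  C[0][1] = min over k of (A[0][0] + B[0][1] = 5 + -1 = 4, A[0][1] + B[1][1] = 1 + 5 = 6) = 4 (attained at k = 0)
  C[1][0] = min over k of (A[1][0] + B[0][0] = 5 + 9 = 14, A[1][1] + B[1][0] = -1 + 5 = 4) = 4 (attained at k = 1)
  C[1][1] = min over k of (A[1][0] + B[0][1] = 5 + -1 = 4, A[1][1] + B[1][1] = -1 + 5 = 4) = 4 (attained at k = 0)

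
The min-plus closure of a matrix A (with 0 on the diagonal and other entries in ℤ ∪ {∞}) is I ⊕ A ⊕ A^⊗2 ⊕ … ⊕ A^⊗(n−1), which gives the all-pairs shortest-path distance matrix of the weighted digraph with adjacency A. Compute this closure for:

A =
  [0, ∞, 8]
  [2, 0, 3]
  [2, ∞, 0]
Closure =
  [0, ∞, 8]
  [2, 0, 3]
  [2, ∞, 0]

This is the Floyd-Warshall all-pairs shortest-path computation. For each intermediate vertex k = 0, 1, …, 2, update dist[i][j] ← min(dist[i][j], dist[i][k] + dist[k][j]). The final matrix gives, for each (i, j), the minimum total weight of any directed path from i to j (possibly empty when i = j).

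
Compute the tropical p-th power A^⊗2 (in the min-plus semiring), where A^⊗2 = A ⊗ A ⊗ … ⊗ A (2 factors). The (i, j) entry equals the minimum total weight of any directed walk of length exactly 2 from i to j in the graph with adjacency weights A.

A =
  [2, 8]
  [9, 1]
A^⊗2 =
  [4, 9]
  [10, 2]

Each entry (A^⊗2)_ij equals the minimum over all length-2 walks i = v_0 → v_1 → … → v_2 = j of Σ_t A[v_t][v_{t+1}]. For example, for (i, j) = (0, 1) we minimise over 2 possible intermediate vertex sequences; the minimum is 9, attained along the walk 0 → 1 → 1.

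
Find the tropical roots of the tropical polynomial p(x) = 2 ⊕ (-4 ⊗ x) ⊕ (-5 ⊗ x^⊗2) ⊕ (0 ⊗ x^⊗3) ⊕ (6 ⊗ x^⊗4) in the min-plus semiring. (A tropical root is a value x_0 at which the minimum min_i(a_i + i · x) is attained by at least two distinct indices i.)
Roots: {-6, -5, 1, 6}

Each tropical root is a break point of the lower envelope of the lines y = a_i + i · x (there are 5 lines, with slopes 0, 1, ..., 4). Only the lines that attain the minimum somewhere contribute to roots; other lines are dominated. Here the surviving (envelope) indices are i = 4, i = 3, i = 2, i = 1, i = 0.
Intersections between consecutive envelope lines give the roots: for adjacent envelope indices i < j the intersection is x = (a_i − a_j) / (j − i). Reading off the sorted break points: {-6, -5, 1, 6}.
Verification: at each break x_0, at least two indices attain the minimum of min_i(a_i + i · x_0).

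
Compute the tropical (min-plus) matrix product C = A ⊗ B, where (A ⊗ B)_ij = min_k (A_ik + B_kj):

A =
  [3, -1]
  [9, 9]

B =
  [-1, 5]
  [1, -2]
A ⊗ B =
  [0, -3]
  [8, 7]

Apply the min-plus product entry-by-entry:
  C[0][0] = min over k of (A[0][0] + B[0][0] = 3 + -1 = 2, A[0][1] + B[1][0] = -1 + 1 = 0) = 0 (attained at k = 1)
  C[0][1] = min over k of (A[0][0] + B[0][1] = 3 + 5 = 8, A[0][1] + B[1][1] = -1 + -2 = -3) = -3 (attained at k = 1)
  C[1][0] = min over k of (A[1][0] + B[0][0] = 9 + -1 = 8, A[1][1] + B[1][0] = 9 + 1 = 10) = 8 (attained at k = 0)
  C[1][1] = min over k of (A[1][0] + B[0][1] = 9 + 5 = 14, A[1][1] + B[1][1] = 9 + -2 = 7) = 7 (attained at k = 1)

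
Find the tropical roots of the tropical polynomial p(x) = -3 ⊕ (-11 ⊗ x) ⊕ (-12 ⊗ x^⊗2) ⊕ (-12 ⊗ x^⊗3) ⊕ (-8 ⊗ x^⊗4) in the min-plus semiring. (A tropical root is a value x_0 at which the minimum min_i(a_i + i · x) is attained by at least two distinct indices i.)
Roots: {-4, 0, 1, 8}

Each tropical root is a break point of the lower envelope of the lines y = a_i + i · x (there are 5 lines, with slopes 0, 1, ..., 4). Only the lines that attain the minimum somewhere contribute to roots; other lines are dominated. Here the surviving (envelope) indices are i = 4, i = 3, i = 2, i = 1, i = 0.
Intersections between consecutive envelope lines give the roots: for adjacent envelope indices i < j the intersection is x = (a_i − a_j) / (j − i). Reading off the sorted break points: {-4, 0, 1, 8}.
Verification: at each break x_0, at least two indices attain the minimum of min_i(a_i + i · x_0).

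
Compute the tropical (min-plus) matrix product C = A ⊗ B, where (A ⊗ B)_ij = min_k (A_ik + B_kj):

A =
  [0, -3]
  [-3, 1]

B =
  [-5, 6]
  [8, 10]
A ⊗ B =
  [-5, 6]
  [-8, 3]

Apply the min-plus product entry-by-entry:
  C[0][0] = min over k of (A[0][0] + B[0][0] = 0 + -5 = -5, A[0][1] + B[1][0] = -3 + 8 = 5) = -5 (attained at k = 0)
  C[0][1] = min over k of (A[0][0] + B[0][1] = 0 + 6 = 6, A[0][1] + B[1][1] = -3 + 10 = 7) = 6 (attained at k = 0)
  C[1][0] = min over k of (A[1][0] + B[0][0] = -3 + -5 = -8, A[1][1] + B[1][0] = 1 + 8 = 9) = -8 (attained at k = 0)
  C[1][1] = min over k of (A[1][0] + B[0][1] = -3 + 6 = 3, A[1][1] + B[1][1] = 1 + 10 = 11) = 3 (attained at k = 0)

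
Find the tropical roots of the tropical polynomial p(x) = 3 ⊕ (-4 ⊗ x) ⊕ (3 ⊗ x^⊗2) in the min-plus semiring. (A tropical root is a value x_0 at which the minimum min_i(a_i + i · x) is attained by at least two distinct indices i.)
Roots: {-7, 7}

Each tropical root is a break point of the lower envelope of the lines y = a_i + i · x (there are 3 lines, with slopes 0, 1, ..., 2). Only the lines that attain the minimum somewhere contribute to roots; other lines are dominated. Here the surviving (envelope) indices are i = 2, i = 1, i = 0.
Intersections between consecutive envelope lines give the roots: for adjacent envelope indices i < j the intersection is x = (a_i − a_j) / (j − i). Reading off the sorted break points: {-7, 7}.
Verification: at each break x_0, at least two indices attain the minimum of min_i(a_i + i · x_0).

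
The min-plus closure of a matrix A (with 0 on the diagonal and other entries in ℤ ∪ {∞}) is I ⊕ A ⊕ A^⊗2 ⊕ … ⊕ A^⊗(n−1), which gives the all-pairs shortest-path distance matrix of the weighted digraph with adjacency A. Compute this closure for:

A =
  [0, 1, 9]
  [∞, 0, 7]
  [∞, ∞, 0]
Closure =
  [0, 1, 8]
  [∞, 0, 7]
  [∞, ∞, 0]

This is the Floyd-Warshall all-pairs shortest-path computation. For each intermediate vertex k = 0, 1, …, 2, update dist[i][j] ← min(dist[i][j], dist[i][k] + dist[k][j]). The final matrix gives, for each (i, j), the minimum total weight of any directed path from i to j (possibly empty when i = j).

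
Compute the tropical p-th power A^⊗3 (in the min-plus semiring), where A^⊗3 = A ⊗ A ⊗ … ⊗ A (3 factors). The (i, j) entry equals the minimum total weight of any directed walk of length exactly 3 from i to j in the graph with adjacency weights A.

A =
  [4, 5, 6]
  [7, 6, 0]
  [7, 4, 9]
A^⊗3 =
  [12, 9, 9]
  [11, 10, 4]
  [11, 8, 10]

Each entry (A^⊗3)_ij equals the minimum over all length-3 walks i = v_0 → v_1 → … → v_3 = j of Σ_t A[v_t][v_{t+1}]. For example, for (i, j) = (0, 2) we minimise over 9 possible intermediate vertex sequences; the minimum is 9, attained along the walk 0 → 0 → 1 → 2.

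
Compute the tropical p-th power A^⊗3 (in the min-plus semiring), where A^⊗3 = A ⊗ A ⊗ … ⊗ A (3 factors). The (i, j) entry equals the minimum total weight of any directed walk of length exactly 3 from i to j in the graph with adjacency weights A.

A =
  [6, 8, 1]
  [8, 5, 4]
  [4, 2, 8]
A^⊗3 =
  [11, 8, 6]
  [13, 11, 9]
  [9, 7, 11]

Each entry (A^⊗3)_ij equals the minimum over all length-3 walks i = v_0 → v_1 → … → v_3 = j of Σ_t A[v_t][v_{t+1}]. For example, for (i, j) = (0, 2) we minimise over 9 possible intermediate vertex sequences; the minimum is 6, attained along the walk 0 → 2 → 0 → 2.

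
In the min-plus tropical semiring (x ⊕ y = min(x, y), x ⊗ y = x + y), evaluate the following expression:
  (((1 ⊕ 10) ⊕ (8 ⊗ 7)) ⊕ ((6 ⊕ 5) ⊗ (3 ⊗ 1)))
(((1 ⊕ 10) ⊕ (8 ⊗ 7)) ⊕ ((6 ⊕ 5) ⊗ (3 ⊗ 1))) = 1

Expand innermost to outermost. Recall ⊕ takes the minimum of its arguments and ⊗ takes their sum. Working out the expression (((1 ⊕ 10) ⊕ (8 ⊗ 7)) ⊕ ((6 ⊕ 5) ⊗ (3 ⊗ 1))) gives 1.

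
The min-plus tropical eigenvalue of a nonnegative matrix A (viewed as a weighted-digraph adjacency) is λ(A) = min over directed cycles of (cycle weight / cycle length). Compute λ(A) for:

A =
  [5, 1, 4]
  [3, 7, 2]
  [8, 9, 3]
λ(A) = 2

Enumerate directed cycles and compute their means (weight / length). Sample:
  cycle 0 → 0: weight = 5, length = 1, mean = 5/1 ≈ 5.000
  cycle 1 → 1: weight = 7, length = 1, mean = 7/1 ≈ 7.000
  cycle 2 → 2: weight = 3, length = 1, mean = 3/1 ≈ 3.000
  cycle 0 → 1 → 0: weight = 4, length = 2, mean = 4/2 ≈ 2.000
  cycle 0 → 2 → 0: weight = 12, length = 2, mean = 12/2 ≈ 6.000
  cycle 1 → 0 → 1: weight = 4, length = 2, mean = 4/2 ≈ 2.000
Minimum mean = 2.000, attained e.g. along the cycle 0 → 1 → 0 with weight 4 and length 2. So λ(A) = 4/2 = 2.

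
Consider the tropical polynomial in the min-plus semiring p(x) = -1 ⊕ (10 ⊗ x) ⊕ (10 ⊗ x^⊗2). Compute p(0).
p(0) = -1

A tropical monomial a ⊗ x^⊗i evaluates to a + i · x. Evaluating each term at x = 0:
  Term 0 contributes -1 + 0 · 0 = -1
  Term 1 contributes 10 + 1 · 0 = 10
  Term 2 contributes 10 + 2 · 0 = 10
p(0) = ⊕ of these = min[-1, 10, 10] = -1.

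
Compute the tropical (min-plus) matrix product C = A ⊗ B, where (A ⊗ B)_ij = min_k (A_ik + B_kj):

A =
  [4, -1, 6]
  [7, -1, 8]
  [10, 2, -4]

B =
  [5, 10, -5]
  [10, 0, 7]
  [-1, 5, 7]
A ⊗ B =
  [5, -1, -1]
  [7, -1, 2]
  [-5, 1, 3]

Apply the min-plus product entry-by-entry:
  C[0][0] = min over k of (A[0][0] + B[0][0] = 4 + 5 = 9, A[0][1] + B[1][0] = -1 + 10 = 9, A[0][2] + B[2][0] = 6 + -1 = 5) = 5 (attained at k = 2)
  C[0][1] = min over k of (A[0][0] + B[0][1] = 4 + 10 = 14, A[0][1] + B[1][1] = -1 + 0 = -1, A[0][2] + B[2][1] = 6 + 5 = 11) = -1 (attained at k = 1)
  C[0][2] = min over k of (A[0][0] + B[0][2] = 4 + -5 = -1, A[0][1] + B[1][2] = -1 + 7 = 6, A[0][2] + B[2][2] = 6 + 7 = 13) = -1 (attained at k = 0)
  C[1][0] = min over k of (A[1][0] + B[0][0] = 7 + 5 = 12, A[1][1] + B[1][0] = -1 + 10 = 9, A[1][2] + B[2][0] = 8 + -1 = 7) = 7 (attained at k = 2)
  C[1][1] = min over k of (A[1][0] + B[0][1] = 7 + 10 = 17, A[1][1] + B[1][1] = -1 + 0 = -1, A[1][2] + B[2][1] = 8 + 5 = 13) = -1 (attained at k = 1)
  C[1][2] = min over k of (A[1][0] + B[0][2] = 7 + -5 = 2, A[1][1] + B[1][2] = -1 + 7 = 6, A[1][2] + B[2][2] = 8 + 7 = 15) = 2 (attained at k = 0)
  C[2][0] = min over k of (A[2][0] + B[0][0] = 10 + 5 = 15, A[2][1] + B[1][0] = 2 + 10 = 12, A[2][2] + B[2][0] = -4 + -1 = -5) = -5 (attained at k = 2)
  C[2][1] = min over k of (A[2][0] + B[0][1] = 10 + 10 = 20, A[2][1] + B[1][1] = 2 + 0 = 2, A[2][2] + B[2][1] = -4 + 5 = 1) = 1 (attained at k = 2)
  C[2][2] = min over k of (A[2][0] + B[0][2] = 10 + -5 = 5, A[2][1] + B[1][2] = 2 + 7 = 9, A[2][2] + B[2][2] = -4 + 7 = 3) = 3 (attained at k = 2)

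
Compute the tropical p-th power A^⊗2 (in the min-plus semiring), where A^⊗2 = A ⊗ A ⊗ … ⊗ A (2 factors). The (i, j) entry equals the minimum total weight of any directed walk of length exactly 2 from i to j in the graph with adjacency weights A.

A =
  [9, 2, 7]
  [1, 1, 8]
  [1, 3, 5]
A^⊗2 =
  [3, 3, 10]
  [2, 2, 8]
  [4, 3, 8]

Each entry (A^⊗2)_ij equals the minimum over all length-2 walks i = v_0 → v_1 → … → v_2 = j of Σ_t A[v_t][v_{t+1}]. For example, for (i, j) = (0, 2) we minimise over 3 possible intermediate vertex sequences; the minimum is 10, attained along the walk 0 → 1 → 2.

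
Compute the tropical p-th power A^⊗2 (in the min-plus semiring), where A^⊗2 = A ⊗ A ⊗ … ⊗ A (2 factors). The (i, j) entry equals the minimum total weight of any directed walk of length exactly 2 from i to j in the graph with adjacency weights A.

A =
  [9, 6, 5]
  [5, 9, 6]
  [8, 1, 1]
A^⊗2 =
  [11, 6, 6]
  [14, 7, 7]
  [6, 2, 2]

Each entry (A^⊗2)_ij equals the minimum over all length-2 walks i = v_0 → v_1 → … → v_2 = j of Σ_t A[v_t][v_{t+1}]. For example, for (i, j) = (0, 2) we minimise over 3 possible intermediate vertex sequences; the minimum is 6, attained along the walk 0 → 2 → 2.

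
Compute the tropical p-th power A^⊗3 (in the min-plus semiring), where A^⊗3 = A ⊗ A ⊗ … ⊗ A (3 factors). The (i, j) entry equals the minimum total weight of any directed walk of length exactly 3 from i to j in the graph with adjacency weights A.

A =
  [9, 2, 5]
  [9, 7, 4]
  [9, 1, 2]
A^⊗3 =
  [15, 7, 8]
  [14, 7, 8]
  [12, 5, 6]

Each entry (A^⊗3)_ij equals the minimum over all length-3 walks i = v_0 → v_1 → … → v_3 = j of Σ_t A[v_t][v_{t+1}]. For example, for (i, j) = (0, 2) we minimise over 9 possible intermediate vertex sequences; the minimum is 8, attained along the walk 0 → 1 → 2 → 2.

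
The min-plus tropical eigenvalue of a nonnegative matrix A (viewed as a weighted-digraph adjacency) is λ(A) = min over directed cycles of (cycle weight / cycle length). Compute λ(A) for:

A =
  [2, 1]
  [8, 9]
λ(A) = 2

Enumerate directed cycles and compute their means (weight / length). Sample:
  cycle 0 → 0: weight = 2, length = 1, mean = 2/1 ≈ 2.000
  cycle 1 → 1: weight = 9, length = 1, mean = 9/1 ≈ 9.000
  cycle 0 → 1 → 0: weight = 9, length = 2, mean = 9/2 ≈ 4.500
  cycle 1 → 0 → 1: weight = 9, length = 2, mean = 9/2 ≈ 4.500
Minimum mean = 2.000, attained e.g. along the cycle 0 → 0 with weight 2 and length 1. So λ(A) = 2/1 = 2.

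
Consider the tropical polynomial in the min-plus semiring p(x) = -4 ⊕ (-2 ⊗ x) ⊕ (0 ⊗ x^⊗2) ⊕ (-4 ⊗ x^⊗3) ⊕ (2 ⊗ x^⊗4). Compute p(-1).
p(-1) = -7

A tropical monomial a ⊗ x^⊗i evaluates to a + i · x. Evaluating each term at x = -1:
  Term 0 contributes -4 + 0 · -1 = -4
  Term 1 contributes -2 + 1 · -1 = -3
  Term 2 contributes 0 + 2 · -1 = -2
  Term 3 contributes -4 + 3 · -1 = -7
  Term 4 contributes 2 + 4 · -1 = -2
p(-1) = ⊕ of these = min[-4, -3, -2, -7, -2] = -7.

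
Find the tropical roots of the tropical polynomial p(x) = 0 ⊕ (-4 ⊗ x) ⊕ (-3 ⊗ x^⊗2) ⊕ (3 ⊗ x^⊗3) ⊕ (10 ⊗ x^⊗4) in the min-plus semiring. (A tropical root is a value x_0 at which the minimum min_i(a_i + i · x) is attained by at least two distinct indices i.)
Roots: {-7, -6, -1, 4}

Each tropical root is a break point of the lower envelope of the lines y = a_i + i · x (there are 5 lines, with slopes 0, 1, ..., 4). Only the lines that attain the minimum somewhere contribute to roots; other lines are dominated. Here the surviving (envelope) indices are i = 4, i = 3, i = 2, i = 1, i = 0.
Intersections between consecutive envelope lines give the roots: for adjacent envelope indices i < j the intersection is x = (a_i − a_j) / (j − i). Reading off the sorted break points: {-7, -6, -1, 4}.
Verification: at each break x_0, at least two indices attain the minimum of min_i(a_i + i · x_0).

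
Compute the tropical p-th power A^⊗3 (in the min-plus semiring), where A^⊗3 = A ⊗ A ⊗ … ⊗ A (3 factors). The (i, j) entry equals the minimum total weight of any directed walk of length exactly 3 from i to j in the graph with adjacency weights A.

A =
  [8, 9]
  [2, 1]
A^⊗3 =
  [12, 11]
  [4, 3]

Each entry (A^⊗3)_ij equals the minimum over all length-3 walks i = v_0 → v_1 → … → v_3 = j of Σ_t A[v_t][v_{t+1}]. For example, for (i, j) = (0, 1) we minimise over 4 possible intermediate vertex sequences; the minimum is 11, attained along the walk 0 → 1 → 1 → 1.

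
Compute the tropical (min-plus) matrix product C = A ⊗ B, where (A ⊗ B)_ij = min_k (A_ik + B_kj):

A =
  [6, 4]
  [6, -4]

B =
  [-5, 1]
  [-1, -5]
A ⊗ B =
  [1, -1]
  [-5, -9]

Apply the min-plus product entry-by-entry:
  C[0][0] = min over k of (A[0][0] + B[0][0] = 6 + -5 = 1, A[0][1] + B[1][0] = 4 + -1 = 3) = 1 (attained at k = 0)
  C[0][1] = min over k of (A[0][0] + B[0][1] = 6 + 1 = 7, A[0][1] + B[1][1] = 4 + -5 = -1) = -1 (attained at k = 1)
  C[1][0] = min over k of (A[1][0] + B[0][0] = 6 + -5 = 1, A[1][1] + B[1][0] = -4 + -1 = -5) = -5 (attained at k = 1)
  C[1][1] = min over k of (A[1][0] + B[0][1] = 6 + 1 = 7, A[1][1] + B[1][1] = -4 + -5 = -9) = -9 (attained at k = 1)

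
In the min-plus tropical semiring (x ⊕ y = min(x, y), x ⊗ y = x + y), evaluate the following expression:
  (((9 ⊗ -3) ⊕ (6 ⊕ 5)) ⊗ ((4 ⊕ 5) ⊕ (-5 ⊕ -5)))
(((9 ⊗ -3) ⊕ (6 ⊕ 5)) ⊗ ((4 ⊕ 5) ⊕ (-5 ⊕ -5))) = 0

Expand innermost to outermost. Recall ⊕ takes the minimum of its arguments and ⊗ takes their sum. Working out the expression (((9 ⊗ -3) ⊕ (6 ⊕ 5)) ⊗ ((4 ⊕ 5) ⊕ (-5 ⊕ -5))) gives 0.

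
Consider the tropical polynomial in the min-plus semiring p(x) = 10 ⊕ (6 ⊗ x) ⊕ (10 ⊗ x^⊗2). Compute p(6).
p(6) = 10

A tropical monomial a ⊗ x^⊗i evaluates to a + i · x. Evaluating each term at x = 6:
  Term 0 contributes 10 + 0 · 6 = 10
  Term 1 contributes 6 + 1 · 6 = 12
  Term 2 contributes 10 + 2 · 6 = 22
p(6) = ⊕ of these = min[10, 12, 22] = 10.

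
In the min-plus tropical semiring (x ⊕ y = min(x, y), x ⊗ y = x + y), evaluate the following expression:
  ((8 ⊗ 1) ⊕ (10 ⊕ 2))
((8 ⊗ 1) ⊕ (10 ⊕ 2)) = 2

Expand innermost to outermost. Recall ⊕ takes the minimum of its arguments and ⊗ takes their sum. Working out the expression ((8 ⊗ 1) ⊕ (10 ⊕ 2)) gives 2.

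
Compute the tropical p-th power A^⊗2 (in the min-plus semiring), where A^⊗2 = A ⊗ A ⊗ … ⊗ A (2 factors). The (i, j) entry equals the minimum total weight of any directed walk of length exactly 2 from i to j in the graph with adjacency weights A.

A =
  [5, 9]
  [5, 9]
A^⊗2 =
  [10, 14]
  [10, 14]

Each entry (A^⊗2)_ij equals the minimum over all length-2 walks i = v_0 → v_1 → … → v_2 = j of Σ_t A[v_t][v_{t+1}]. For example, for (i, j) = (0, 1) we minimise over 2 possible intermediate vertex sequences; the minimum is 14, attained along the walk 0 → 0 → 1.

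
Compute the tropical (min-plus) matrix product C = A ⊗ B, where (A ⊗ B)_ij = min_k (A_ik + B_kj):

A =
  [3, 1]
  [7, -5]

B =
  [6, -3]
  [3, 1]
A ⊗ B =
  [4, 0]
  [-2, -4]

Apply the min-plus product entry-by-entry:
  C[0][0] = min over k of (A[0][0] + B[0][0] = 3 + 6 = 9, A[0][1] + B[1][0] = 1 + 3 = 4) = 4 (attained at k = 1)
  C[0][1] = min over k of (A[0][0] + B[0][1] = 3 + -3 = 0, A[0][1] + B[1][1] = 1 + 1 = 2) = 0 (attained at k = 0)
  C[1][0] = min over k of (A[1][0] + B[0][0] = 7 + 6 = 13, A[1][1] + B[1][0] = -5 + 3 = -2) = -2 (attained at k = 1)
  C[1][1] = min over k of (A[1][0] + B[0][1] = 7 + -3 = 4, A[1][1] + B[1][1] = -5 + 1 = -4) = -4 (attained at k = 1)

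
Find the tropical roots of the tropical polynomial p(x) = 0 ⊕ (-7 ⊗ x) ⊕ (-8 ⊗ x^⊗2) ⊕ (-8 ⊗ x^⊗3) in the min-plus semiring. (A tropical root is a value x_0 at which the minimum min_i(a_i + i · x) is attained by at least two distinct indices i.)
Roots: {0, 1, 7}

Each tropical root is a break point of the lower envelope of the lines y = a_i + i · x (there are 4 lines, with slopes 0, 1, ..., 3). Only the lines that attain the minimum somewhere contribute to roots; other lines are dominated. Here the surviving (envelope) indices are i = 3, i = 2, i = 1, i = 0.
Intersections between consecutive envelope lines give the roots: for adjacent envelope indices i < j the intersection is x = (a_i − a_j) / (j − i). Reading off the sorted break points: {0, 1, 7}.
Verification: at each break x_0, at least two indices attain the minimum of min_i(a_i + i · x_0).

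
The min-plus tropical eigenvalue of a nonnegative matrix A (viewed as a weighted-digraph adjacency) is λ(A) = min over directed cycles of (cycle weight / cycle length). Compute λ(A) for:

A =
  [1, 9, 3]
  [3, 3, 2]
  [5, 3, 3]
λ(A) = 1

Enumerate directed cycles and compute their means (weight / length). Sample:
  cycle 0 → 0: weight = 1, length = 1, mean = 1/1 ≈ 1.000
  cycle 1 → 1: weight = 3, length = 1, mean = 3/1 ≈ 3.000
  cycle 2 → 2: weight = 3, length = 1, mean = 3/1 ≈ 3.000
  cycle 0 → 1 → 0: weight = 12, length = 2, mean = 12/2 ≈ 6.000
  cycle 0 → 2 → 0: weight = 8, length = 2, mean = 8/2 ≈ 4.000
  cycle 1 → 0 → 1: weight = 12, length = 2, mean = 12/2 ≈ 6.000
Minimum mean = 1.000, attained e.g. along the cycle 0 → 0 with weight 1 and length 1. So λ(A) = 1/1 = 1.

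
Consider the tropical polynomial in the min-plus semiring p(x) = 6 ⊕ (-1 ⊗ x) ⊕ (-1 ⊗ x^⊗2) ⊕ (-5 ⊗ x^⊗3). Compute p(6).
p(6) = 5

A tropical monomial a ⊗ x^⊗i evaluates to a + i · x. Evaluating each term at x = 6:
  Term 0 contributes 6 + 0 · 6 = 6
  Term 1 contributes -1 + 1 · 6 = 5
  Term 2 contributes -1 + 2 · 6 = 11
  Term 3 contributes -5 + 3 · 6 = 13
p(6) = ⊕ of these = min[6, 5, 11, 13] = 5.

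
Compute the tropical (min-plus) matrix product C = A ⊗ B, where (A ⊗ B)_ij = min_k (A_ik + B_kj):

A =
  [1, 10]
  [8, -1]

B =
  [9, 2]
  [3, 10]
A ⊗ B =
  [10, 3]
  [2, 9]

Apply the min-plus product entry-by-entry:
  C[0][0] = min over k of (A[0][0] + B[0][0] = 1 + 9 = 10, A[0][1] + B[1][0] = 10 + 3 = 13) = 10 (attained at k = 0)
  C[0][1] = min over k of (A[0][0] + B[0][1] = 1 + 2 = 3, A[0][1] + B[1][1] = 10 + 10 = 20) = 3 (attained at k = 0)
  C[1][0] = min over k of (A[1][0] + B[0][0] = 8 + 9 = 17, A[1][1] + B[1][0] = -1 + 3 = 2) = 2 (attained at k = 1)
  C[1][1] = min over k of (A[1][0] + B[0][1] = 8 + 2 = 10, A[1][1] + B[1][1] = -1 + 10 = 9) = 9 (attained at k = 1)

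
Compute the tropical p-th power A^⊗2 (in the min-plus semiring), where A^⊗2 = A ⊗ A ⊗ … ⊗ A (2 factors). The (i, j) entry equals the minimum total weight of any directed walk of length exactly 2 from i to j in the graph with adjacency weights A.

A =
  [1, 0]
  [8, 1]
A^⊗2 =
  [2, 1]
  [9, 2]

Each entry (A^⊗2)_ij equals the minimum over all length-2 walks i = v_0 → v_1 → … → v_2 = j of Σ_t A[v_t][v_{t+1}]. For example, for (i, j) = (0, 1) we minimise over 2 possible intermediate vertex sequences; the minimum is 1, attained along the walk 0 → 0 → 1.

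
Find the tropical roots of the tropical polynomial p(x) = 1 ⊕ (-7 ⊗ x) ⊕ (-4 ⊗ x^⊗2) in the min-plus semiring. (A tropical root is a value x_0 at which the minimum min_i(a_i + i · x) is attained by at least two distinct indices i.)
Roots: {-3, 8}

Each tropical root is a break point of the lower envelope of the lines y = a_i + i · x (there are 3 lines, with slopes 0, 1, ..., 2). Only the lines that attain the minimum somewhere contribute to roots; other lines are dominated. Here the surviving (envelope) indices are i = 2, i = 1, i = 0.
Intersections between consecutive envelope lines give the roots: for adjacent envelope indices i < j the intersection is x = (a_i − a_j) / (j − i). Reading off the sorted break points: {-3, 8}.
Verification: at each break x_0, at least two indices attain the minimum of min_i(a_i + i · x_0).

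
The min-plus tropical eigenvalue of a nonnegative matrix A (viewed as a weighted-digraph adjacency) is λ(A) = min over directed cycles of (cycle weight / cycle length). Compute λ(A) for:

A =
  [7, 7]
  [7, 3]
λ(A) = 3

Enumerate directed cycles and compute their means (weight / length). Sample:
  cycle 0 → 0: weight = 7, length = 1, mean = 7/1 ≈ 7.000
  cycle 1 → 1: weight = 3, length = 1, mean = 3/1 ≈ 3.000
  cycle 0 → 1 → 0: weight = 14, length = 2, mean = 14/2 ≈ 7.000
  cycle 1 → 0 → 1: weight = 14, length = 2, mean = 14/2 ≈ 7.000
Minimum mean = 3.000, attained e.g. along the cycle 1 → 1 with weight 3 and length 1. So λ(A) = 3/1 = 3.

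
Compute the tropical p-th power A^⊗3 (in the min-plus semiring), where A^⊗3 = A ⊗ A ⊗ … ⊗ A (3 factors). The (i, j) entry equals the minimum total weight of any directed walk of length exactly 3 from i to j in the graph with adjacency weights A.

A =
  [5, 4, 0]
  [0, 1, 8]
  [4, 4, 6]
A^⊗3 =
  [4, 5, 4]
  [2, 3, 1]
  [5, 6, 4]

Each entry (A^⊗3)_ij equals the minimum over all length-3 walks i = v_0 → v_1 → … → v_3 = j of Σ_t A[v_t][v_{t+1}]. For example, for (i, j) = (0, 2) we minimise over 9 possible intermediate vertex sequences; the minimum is 4, attained along the walk 0 → 1 → 0 → 2.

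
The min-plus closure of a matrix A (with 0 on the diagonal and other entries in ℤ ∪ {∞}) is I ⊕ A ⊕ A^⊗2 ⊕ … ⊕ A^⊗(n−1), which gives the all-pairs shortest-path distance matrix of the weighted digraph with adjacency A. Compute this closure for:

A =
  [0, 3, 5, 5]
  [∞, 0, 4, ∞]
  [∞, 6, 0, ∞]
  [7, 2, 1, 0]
Closure =
  [0, 3, 5, 5]
  [∞, 0, 4, ∞]
  [∞, 6, 0, ∞]
  [7, 2, 1, 0]

This is the Floyd-Warshall all-pairs shortest-path computation. For each intermediate vertex k = 0, 1, …, 3, update dist[i][j] ← min(dist[i][j], dist[i][k] + dist[k][j]). The final matrix gives, for each (i, j), the minimum total weight of any directed path from i to j (possibly empty when i = j).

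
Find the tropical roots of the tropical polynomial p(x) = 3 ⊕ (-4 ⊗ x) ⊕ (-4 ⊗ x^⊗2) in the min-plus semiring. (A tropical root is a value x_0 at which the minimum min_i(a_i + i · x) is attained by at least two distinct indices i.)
Roots: {0, 7}

Each tropical root is a break point of the lower envelope of the lines y = a_i + i · x (there are 3 lines, with slopes 0, 1, ..., 2). Only the lines that attain the minimum somewhere contribute to roots; other lines are dominated. Here the surviving (envelope) indices are i = 2, i = 1, i = 0.
Intersections between consecutive envelope lines give the roots: for adjacent envelope indices i < j the intersection is x = (a_i − a_j) / (j − i). Reading off the sorted break points: {0, 7}.
Verification: at each break x_0, at least two indices attain the minimum of min_i(a_i + i · x_0).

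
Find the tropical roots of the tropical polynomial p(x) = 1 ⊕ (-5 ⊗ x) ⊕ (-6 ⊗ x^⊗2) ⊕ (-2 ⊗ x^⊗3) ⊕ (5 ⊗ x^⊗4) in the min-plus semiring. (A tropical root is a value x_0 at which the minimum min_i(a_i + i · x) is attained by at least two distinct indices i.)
Roots: {-7, -4, 1, 6}

Each tropical root is a break point of the lower envelope of the lines y = a_i + i · x (there are 5 lines, with slopes 0, 1, ..., 4). Only the lines that attain the minimum somewhere contribute to roots; other lines are dominated. Here the surviving (envelope) indices are i = 4, i = 3, i = 2, i = 1, i = 0.
Intersections between consecutive envelope lines give the roots: for adjacent envelope indices i < j the intersection is x = (a_i − a_j) / (j − i). Reading off the sorted break points: {-7, -4, 1, 6}.
Verification: at each break x_0, at least two indices attain the minimum of min_i(a_i + i · x_0).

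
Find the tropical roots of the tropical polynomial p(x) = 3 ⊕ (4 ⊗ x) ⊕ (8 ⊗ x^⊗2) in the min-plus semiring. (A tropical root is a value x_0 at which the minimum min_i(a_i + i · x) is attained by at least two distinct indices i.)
Roots: {-4, -1}

Each tropical root is a break point of the lower envelope of the lines y = a_i + i · x (there are 3 lines, with slopes 0, 1, ..., 2). Only the lines that attain the minimum somewhere contribute to roots; other lines are dominated. Here the surviving (envelope) indices are i = 2, i = 1, i = 0.
Intersections between consecutive envelope lines give the roots: for adjacent envelope indices i < j the intersection is x = (a_i − a_j) / (j − i). Reading off the sorted break points: {-4, -1}.
Verification: at each break x_0, at least two indices attain the minimum of min_i(a_i + i · x_0).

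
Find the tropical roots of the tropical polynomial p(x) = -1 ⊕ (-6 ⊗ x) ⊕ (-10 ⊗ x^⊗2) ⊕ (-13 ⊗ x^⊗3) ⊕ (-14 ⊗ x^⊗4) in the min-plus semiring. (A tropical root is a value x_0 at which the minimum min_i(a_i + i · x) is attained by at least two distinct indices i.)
Roots: {1, 3, 4, 5}

Each tropical root is a break point of the lower envelope of the lines y = a_i + i · x (there are 5 lines, with slopes 0, 1, ..., 4). Only the lines that attain the minimum somewhere contribute to roots; other lines are dominated. Here the surviving (envelope) indices are i = 4, i = 3, i = 2, i = 1, i = 0.
Intersections between consecutive envelope lines give the roots: for adjacent envelope indices i < j the intersection is x = (a_i − a_j) / (j − i). Reading off the sorted break points: {1, 3, 4, 5}.
Verification: at each break x_0, at least two indices attain the minimum of min_i(a_i + i · x_0).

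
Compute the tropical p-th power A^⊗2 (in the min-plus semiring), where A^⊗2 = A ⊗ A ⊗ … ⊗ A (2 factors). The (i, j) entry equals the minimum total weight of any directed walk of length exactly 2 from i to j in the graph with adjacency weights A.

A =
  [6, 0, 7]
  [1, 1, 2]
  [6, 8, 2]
A^⊗2 =
  [1, 1, 2]
  [2, 1, 3]
  [8, 6, 4]

Each entry (A^⊗2)_ij equals the minimum over all length-2 walks i = v_0 → v_1 → … → v_2 = j of Σ_t A[v_t][v_{t+1}]. For example, for (i, j) = (0, 2) we minimise over 3 possible intermediate vertex sequences; the minimum is 2, attained along the walk 0 → 1 → 2.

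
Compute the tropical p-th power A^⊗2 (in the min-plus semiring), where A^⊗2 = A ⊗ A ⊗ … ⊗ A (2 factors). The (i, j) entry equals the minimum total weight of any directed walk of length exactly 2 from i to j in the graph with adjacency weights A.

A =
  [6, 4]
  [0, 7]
A^⊗2 =
  [4, 10]
  [6, 4]

Each entry (A^⊗2)_ij equals the minimum over all length-2 walks i = v_0 → v_1 → … → v_2 = j of Σ_t A[v_t][v_{t+1}]. For example, for (i, j) = (0, 1) we minimise over 2 possible intermediate vertex sequences; the minimum is 10, attained along the walk 0 → 0 → 1.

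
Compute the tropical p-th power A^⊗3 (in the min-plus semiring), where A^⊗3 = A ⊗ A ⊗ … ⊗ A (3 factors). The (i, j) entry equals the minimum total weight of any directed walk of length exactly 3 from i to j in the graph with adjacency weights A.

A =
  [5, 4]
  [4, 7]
A^⊗3 =
  [13, 12]
  [12, 13]

Each entry (A^⊗3)_ij equals the minimum over all length-3 walks i = v_0 → v_1 → … → v_3 = j of Σ_t A[v_t][v_{t+1}]. For example, for (i, j) = (0, 1) we minimise over 4 possible intermediate vertex sequences; the minimum is 12, attained along the walk 0 → 1 → 0 → 1.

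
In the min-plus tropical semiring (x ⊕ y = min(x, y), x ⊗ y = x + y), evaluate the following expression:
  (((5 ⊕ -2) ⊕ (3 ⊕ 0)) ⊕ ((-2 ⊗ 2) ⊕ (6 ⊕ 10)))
(((5 ⊕ -2) ⊕ (3 ⊕ 0)) ⊕ ((-2 ⊗ 2) ⊕ (6 ⊕ 10))) = -2

Expand innermost to outermost. Recall ⊕ takes the minimum of its arguments and ⊗ takes their sum. Working out the expression (((5 ⊕ -2) ⊕ (3 ⊕ 0)) ⊕ ((-2 ⊗ 2) ⊕ (6 ⊕ 10))) gives -2.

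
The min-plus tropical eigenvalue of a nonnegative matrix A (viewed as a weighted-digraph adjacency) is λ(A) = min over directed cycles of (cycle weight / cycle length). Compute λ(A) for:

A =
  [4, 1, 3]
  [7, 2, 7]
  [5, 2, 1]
λ(A) = 1

Enumerate directed cycles and compute their means (weight / length). Sample:
  cycle 0 → 0: weight = 4, length = 1, mean = 4/1 ≈ 4.000
  cycle 1 → 1: weight = 2, length = 1, mean = 2/1 ≈ 2.000
  cycle 2 → 2: weight = 1, length = 1, mean = 1/1 ≈ 1.000
  cycle 0 → 1 → 0: weight = 8, length = 2, mean = 8/2 ≈ 4.000
  cycle 0 → 2 → 0: weight = 8, length = 2, mean = 8/2 ≈ 4.000
  cycle 1 → 0 → 1: weight = 8, length = 2, mean = 8/2 ≈ 4.000
Minimum mean = 1.000, attained e.g. along the cycle 2 → 2 with weight 1 and length 1. So λ(A) = 1/1 = 1.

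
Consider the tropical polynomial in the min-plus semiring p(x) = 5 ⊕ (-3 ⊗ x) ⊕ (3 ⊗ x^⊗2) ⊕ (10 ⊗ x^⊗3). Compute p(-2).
p(-2) = -5

A tropical monomial a ⊗ x^⊗i evaluates to a + i · x. Evaluating each term at x = -2:
  Term 0 contributes 5 + 0 · -2 = 5
  Term 1 contributes -3 + 1 · -2 = -5
  Term 2 contributes 3 + 2 · -2 = -1
  Term 3 contributes 10 + 3 · -2 = 4
p(-2) = ⊕ of these = min[5, -5, -1, 4] = -5.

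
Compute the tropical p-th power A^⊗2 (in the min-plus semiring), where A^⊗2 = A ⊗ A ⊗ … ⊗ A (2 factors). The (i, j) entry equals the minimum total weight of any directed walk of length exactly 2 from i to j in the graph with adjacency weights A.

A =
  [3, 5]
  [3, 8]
A^⊗2 =
  [6, 8]
  [6, 8]

Each entry (A^⊗2)_ij equals the minimum over all length-2 walks i = v_0 → v_1 → … → v_2 = j of Σ_t A[v_t][v_{t+1}]. For example, for (i, j) = (0, 1) we minimise over 2 possible intermediate vertex sequences; the minimum is 8, attained along the walk 0 → 0 → 1.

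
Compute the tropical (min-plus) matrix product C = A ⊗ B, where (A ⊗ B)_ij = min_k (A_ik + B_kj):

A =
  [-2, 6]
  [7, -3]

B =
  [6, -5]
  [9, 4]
A ⊗ B =
  [4, -7]
  [6, 1]

Apply the min-plus product entry-by-entry:
  C[0][0] = min over k of (A[0][0] + B[0][0] = -2 + 6 = 4, A[0][1] + B[1][0] = 6 + 9 = 15) = 4 (attained at k = 0)
  C[0][1] = min over k of (A[0][0] + B[0][1] = -2 + -5 = -7, A[0][1] + B[1][1] = 6 + 4 = 10) = -7 (attained at k = 0)
  C[1][0] = min over k of (A[1][0] + B[0][0] = 7 + 6 = 13, A[1][1] + B[1][0] = -3 + 9 = 6) = 6 (attained at k = 1)
  C[1][1] = min over k of (A[1][0] + B[0][1] = 7 + -5 = 2, A[1][1] + B[1][1] = -3 + 4 = 1) = 1 (attained at k = 1)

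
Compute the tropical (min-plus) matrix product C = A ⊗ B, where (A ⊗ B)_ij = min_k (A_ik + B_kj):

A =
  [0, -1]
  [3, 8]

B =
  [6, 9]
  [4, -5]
A ⊗ B =
  [3, -6]
  [9, 3]

Apply the min-plus product entry-by-entry:
  C[0][0] = min over k of (A[0][0] + B[0][0] = 0 + 6 = 6, A[0][1] + B[1][0] = -1 + 4 = 3) = 3 (attained at k = 1)
  C[0][1] = min over k of (A[0][0] + B[0][1] = 0 + 9 = 9, A[0][1] + B[1][1] = -1 + -5 = -6) = -6 (attained at k = 1)
  C[1][0] = min over k of (A[1][0] + B[0][0] = 3 + 6 = 9, A[1][1] + B[1][0] = 8 + 4 = 12) = 9 (attained at k = 0)
  C[1][1] = min over k of (A[1][0] + B[0][1] = 3 + 9 = 12, A[1][1] + B[1][1] = 8 + -5 = 3) = 3 (attained at k = 1)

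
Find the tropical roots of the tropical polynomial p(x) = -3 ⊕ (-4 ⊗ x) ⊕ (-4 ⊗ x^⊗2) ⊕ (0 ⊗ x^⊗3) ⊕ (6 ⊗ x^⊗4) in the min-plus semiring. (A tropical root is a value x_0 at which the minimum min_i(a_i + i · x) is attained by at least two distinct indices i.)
Roots: {-6, -4, 0, 1}

Each tropical root is a break point of the lower envelope of the lines y = a_i + i · x (there are 5 lines, with slopes 0, 1, ..., 4). Only the lines that attain the minimum somewhere contribute to roots; other lines are dominated. Here the surviving (envelope) indices are i = 4, i = 3, i = 2, i = 1, i = 0.
Intersections between consecutive envelope lines give the roots: for adjacent envelope indices i < j the intersection is x = (a_i − a_j) / (j − i). Reading off the sorted break points: {-6, -4, 0, 1}.
Verification: at each break x_0, at least two indices attain the minimum of min_i(a_i + i · x_0).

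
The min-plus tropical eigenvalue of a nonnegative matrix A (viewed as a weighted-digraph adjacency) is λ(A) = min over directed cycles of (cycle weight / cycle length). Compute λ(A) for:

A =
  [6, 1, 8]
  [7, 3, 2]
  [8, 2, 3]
λ(A) = 2

Enumerate directed cycles and compute their means (weight / length). Sample:
  cycle 0 → 0: weight = 6, length = 1, mean = 6/1 ≈ 6.000
  cycle 1 → 1: weight = 3, length = 1, mean = 3/1 ≈ 3.000
  cycle 2 → 2: weight = 3, length = 1, mean = 3/1 ≈ 3.000
  cycle 0 → 1 → 0: weight = 8, length = 2, mean = 8/2 ≈ 4.000
  cycle 0 → 2 → 0: weight = 16, length = 2, mean = 16/2 ≈ 8.000
  cycle 1 → 0 → 1: weight = 8, length = 2, mean = 8/2 ≈ 4.000
Minimum mean = 2.000, attained e.g. along the cycle 1 → 2 → 1 with weight 4 and length 2. So λ(A) = 4/2 = 2.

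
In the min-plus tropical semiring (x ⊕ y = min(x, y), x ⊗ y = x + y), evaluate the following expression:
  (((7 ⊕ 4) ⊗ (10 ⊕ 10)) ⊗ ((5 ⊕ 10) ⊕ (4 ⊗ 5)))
(((7 ⊕ 4) ⊗ (10 ⊕ 10)) ⊗ ((5 ⊕ 10) ⊕ (4 ⊗ 5))) = 19

Expand innermost to outermost. Recall ⊕ takes the minimum of its arguments and ⊗ takes their sum. Working out the expression (((7 ⊕ 4) ⊗ (10 ⊕ 10)) ⊗ ((5 ⊕ 10) ⊕ (4 ⊗ 5))) gives 19.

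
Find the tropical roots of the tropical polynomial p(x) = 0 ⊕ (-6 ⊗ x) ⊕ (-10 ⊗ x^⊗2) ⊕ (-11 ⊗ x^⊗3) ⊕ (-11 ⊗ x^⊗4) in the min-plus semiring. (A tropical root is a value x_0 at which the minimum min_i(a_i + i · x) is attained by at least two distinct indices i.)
Roots: {0, 1, 4, 6}

Each tropical root is a break point of the lower envelope of the lines y = a_i + i · x (there are 5 lines, with slopes 0, 1, ..., 4). Only the lines that attain the minimum somewhere contribute to roots; other lines are dominated. Here the surviving (envelope) indices are i = 4, i = 3, i = 2, i = 1, i = 0.
Intersections between consecutive envelope lines give the roots: for adjacent envelope indices i < j the intersection is x = (a_i − a_j) / (j − i). Reading off the sorted break points: {0, 1, 4, 6}.
Verification: at each break x_0, at least two indices attain the minimum of min_i(a_i + i · x_0).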